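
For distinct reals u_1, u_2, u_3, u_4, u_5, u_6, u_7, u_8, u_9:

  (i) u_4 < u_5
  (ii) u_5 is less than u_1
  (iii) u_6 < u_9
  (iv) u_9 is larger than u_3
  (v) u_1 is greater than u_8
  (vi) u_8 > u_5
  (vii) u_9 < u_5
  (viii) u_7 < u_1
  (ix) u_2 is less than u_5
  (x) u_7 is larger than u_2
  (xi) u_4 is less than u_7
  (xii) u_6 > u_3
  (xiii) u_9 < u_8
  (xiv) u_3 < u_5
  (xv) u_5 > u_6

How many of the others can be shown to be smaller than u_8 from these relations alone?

6

The elements the relations force below u_8 are u_2, u_4, u_3, u_6, u_9, u_5 — no chain reaches any other.
That is 6.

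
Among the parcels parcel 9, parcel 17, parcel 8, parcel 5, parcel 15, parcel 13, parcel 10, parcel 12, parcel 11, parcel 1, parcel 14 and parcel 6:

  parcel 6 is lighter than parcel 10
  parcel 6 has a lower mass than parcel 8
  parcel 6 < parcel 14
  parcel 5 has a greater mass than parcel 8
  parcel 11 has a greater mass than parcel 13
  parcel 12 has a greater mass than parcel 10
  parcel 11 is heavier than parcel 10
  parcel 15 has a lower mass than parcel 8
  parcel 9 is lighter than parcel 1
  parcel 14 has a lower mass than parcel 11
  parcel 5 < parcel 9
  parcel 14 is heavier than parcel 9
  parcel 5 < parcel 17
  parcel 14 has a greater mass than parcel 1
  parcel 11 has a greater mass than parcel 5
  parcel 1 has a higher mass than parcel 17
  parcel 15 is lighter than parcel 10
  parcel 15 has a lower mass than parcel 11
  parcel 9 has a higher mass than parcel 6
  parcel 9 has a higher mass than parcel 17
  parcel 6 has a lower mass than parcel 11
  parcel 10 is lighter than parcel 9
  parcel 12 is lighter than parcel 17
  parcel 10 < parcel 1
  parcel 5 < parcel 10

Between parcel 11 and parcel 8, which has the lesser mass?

parcel 8

parcel 8 < parcel 5 and parcel 5 < parcel 10 give parcel 8 < parcel 10.
With parcel 10 < parcel 12: parcel 8 < parcel 5 < parcel 10 < parcel 12.
Then parcel 12 < parcel 17 extends the chain to parcel 17.
Then parcel 17 < parcel 9 extends the chain to parcel 9.
With parcel 9 < parcel 1: parcel 8 < parcel 5 < parcel 10 < parcel 12 < parcel 17 < parcel 9 < parcel 1.
Then parcel 1 < parcel 14 extends the chain to parcel 14.
Then parcel 14 < parcel 11 extends the chain to parcel 11.
So parcel 8 < parcel 11; parcel 8 is the lighter of the two.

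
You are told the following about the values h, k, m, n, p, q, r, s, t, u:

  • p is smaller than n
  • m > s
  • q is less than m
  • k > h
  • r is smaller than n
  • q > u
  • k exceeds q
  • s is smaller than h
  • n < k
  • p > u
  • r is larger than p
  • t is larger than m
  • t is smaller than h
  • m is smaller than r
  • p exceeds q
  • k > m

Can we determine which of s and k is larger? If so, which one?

k

The relevant relations are s < m; m < t; t < h; h < k.
Chaining these gives s < m < t < h < k.
So k is larger.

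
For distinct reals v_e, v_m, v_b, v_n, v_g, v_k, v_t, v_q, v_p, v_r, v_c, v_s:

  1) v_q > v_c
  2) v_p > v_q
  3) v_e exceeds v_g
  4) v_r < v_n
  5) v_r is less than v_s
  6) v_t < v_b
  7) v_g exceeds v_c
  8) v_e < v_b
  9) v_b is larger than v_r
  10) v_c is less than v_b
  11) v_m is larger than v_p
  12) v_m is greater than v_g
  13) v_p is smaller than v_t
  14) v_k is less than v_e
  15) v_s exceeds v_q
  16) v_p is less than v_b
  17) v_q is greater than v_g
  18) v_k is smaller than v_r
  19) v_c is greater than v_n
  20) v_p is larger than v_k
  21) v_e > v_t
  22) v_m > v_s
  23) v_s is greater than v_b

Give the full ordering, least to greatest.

v_k < v_r < v_n < v_c < v_g < v_q < v_p < v_t < v_e < v_b < v_s < v_m

Nothing is placed below v_k, so it is least; from there v_k < v_r; v_r < v_n; v_n < v_c; v_c < v_g; v_g < v_q; v_q < v_p; v_p < v_t; v_t < v_e; v_e < v_b; v_b < v_s; v_s < v_m, each given directly.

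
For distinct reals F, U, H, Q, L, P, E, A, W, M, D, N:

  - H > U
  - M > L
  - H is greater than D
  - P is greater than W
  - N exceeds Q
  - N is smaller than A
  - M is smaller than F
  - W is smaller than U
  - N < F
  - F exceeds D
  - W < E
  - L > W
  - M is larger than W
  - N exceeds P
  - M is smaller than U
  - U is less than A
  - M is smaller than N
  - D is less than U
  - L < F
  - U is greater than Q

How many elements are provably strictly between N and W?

The relations place W below N. An element lies strictly between them when it is forced above W and also forced below N.
Above W: {L, M, U, P, F, A, E, H}. Below N: {L, Q, M, P}.
Intersection: {L, M, P} — 3.

3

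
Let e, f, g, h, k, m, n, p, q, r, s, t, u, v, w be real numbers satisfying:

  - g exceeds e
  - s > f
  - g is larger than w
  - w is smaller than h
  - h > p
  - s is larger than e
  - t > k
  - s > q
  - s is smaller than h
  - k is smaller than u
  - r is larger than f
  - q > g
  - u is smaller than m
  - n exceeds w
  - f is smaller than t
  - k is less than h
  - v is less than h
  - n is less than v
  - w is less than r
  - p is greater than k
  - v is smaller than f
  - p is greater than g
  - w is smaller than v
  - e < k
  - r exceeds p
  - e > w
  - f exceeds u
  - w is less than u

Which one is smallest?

w

Chaining upward from w: directly above it, e, u, n, v, g, h, r; then k, f, m, p, q, s; then t.
That covers every other element, and nothing is given below w, so w is the smallest.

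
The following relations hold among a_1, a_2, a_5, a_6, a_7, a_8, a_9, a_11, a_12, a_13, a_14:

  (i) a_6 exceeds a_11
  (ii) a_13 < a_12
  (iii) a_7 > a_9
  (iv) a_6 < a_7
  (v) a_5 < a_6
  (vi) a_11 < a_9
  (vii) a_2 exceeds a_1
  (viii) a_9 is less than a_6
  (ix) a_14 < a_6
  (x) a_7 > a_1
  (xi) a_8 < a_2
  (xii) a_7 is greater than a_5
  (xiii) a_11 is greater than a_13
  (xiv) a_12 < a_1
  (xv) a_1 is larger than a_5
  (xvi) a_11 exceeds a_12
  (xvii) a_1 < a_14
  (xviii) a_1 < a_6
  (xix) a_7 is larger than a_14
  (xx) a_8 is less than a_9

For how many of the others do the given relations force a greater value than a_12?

The elements the relations force above a_12 are a_11, a_9, a_1, a_14, a_6, a_2, a_7 — no chain reaches any other.
That is 7.

7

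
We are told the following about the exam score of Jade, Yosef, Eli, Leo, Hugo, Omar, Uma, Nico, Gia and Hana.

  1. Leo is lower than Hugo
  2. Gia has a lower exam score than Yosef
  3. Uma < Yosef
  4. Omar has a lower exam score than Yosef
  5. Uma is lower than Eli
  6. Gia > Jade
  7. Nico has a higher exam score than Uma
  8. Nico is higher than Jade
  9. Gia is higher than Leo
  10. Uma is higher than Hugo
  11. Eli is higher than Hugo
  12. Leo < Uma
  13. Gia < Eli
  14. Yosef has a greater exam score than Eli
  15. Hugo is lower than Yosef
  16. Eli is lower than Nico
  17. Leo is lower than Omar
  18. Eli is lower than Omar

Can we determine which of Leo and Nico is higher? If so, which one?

Leo < Hugo and Hugo < Uma give Leo < Uma.
With Uma < Eli: Leo < Hugo < Uma < Eli.
Then Eli < Nico extends the chain to Nico.
So Nico is higher.

Nico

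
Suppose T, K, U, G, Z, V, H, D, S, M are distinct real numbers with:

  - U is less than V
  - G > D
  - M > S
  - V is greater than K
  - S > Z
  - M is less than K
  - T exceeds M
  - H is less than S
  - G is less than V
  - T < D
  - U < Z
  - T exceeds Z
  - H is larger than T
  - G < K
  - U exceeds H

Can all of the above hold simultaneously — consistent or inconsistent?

We have T < H stated directly, yet also H < U < Z < S < M < T by chaining the others — so H < T. Contradiction.

inconsistent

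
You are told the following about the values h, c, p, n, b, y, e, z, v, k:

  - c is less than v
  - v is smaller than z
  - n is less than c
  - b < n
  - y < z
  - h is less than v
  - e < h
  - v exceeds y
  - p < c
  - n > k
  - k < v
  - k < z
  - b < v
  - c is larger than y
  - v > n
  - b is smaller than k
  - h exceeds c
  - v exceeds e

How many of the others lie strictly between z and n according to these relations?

Chaining upward from n reaches: c, h, v.
Chaining downward from z reaches: b, k, y, p, e, c, h, v.
Strictly between n and z are those in both lists: c, h, v — 3 elements.

3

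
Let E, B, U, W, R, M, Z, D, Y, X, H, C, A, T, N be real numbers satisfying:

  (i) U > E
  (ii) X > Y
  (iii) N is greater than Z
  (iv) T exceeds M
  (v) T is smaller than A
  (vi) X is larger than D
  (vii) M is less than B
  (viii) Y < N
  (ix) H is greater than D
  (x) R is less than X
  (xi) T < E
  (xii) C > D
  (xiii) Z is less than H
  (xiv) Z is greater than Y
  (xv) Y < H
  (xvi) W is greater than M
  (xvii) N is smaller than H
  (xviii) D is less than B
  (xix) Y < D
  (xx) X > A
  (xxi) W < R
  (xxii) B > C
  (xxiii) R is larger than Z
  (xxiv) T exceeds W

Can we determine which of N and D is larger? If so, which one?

Following every chain through N: above N we get H; below N we get Y, Z.
D is not reached, and no chain runs the other way from D to N.
So the given relations leave the order of N and D undetermined.

undetermined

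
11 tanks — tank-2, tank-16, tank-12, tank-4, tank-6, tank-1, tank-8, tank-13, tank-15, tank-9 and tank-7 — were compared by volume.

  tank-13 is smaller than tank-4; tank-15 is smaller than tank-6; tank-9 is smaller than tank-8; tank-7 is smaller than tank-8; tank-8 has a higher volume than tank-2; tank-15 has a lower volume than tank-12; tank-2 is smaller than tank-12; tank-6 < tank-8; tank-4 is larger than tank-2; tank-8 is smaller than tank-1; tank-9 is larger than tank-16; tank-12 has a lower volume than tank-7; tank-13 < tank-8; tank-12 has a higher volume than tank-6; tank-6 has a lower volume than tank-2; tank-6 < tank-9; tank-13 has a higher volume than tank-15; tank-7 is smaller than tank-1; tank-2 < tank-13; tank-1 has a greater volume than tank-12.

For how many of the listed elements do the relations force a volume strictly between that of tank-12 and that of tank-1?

The relations place tank-12 below tank-1. An element lies strictly between them when it is forced above tank-12 and also forced below tank-1.
Above tank-12: {tank-7, tank-8}. Below tank-1: {tank-15, tank-6, tank-16, tank-2, tank-7, tank-9, tank-13, tank-8}.
Intersection: {tank-7, tank-8} — 2.

2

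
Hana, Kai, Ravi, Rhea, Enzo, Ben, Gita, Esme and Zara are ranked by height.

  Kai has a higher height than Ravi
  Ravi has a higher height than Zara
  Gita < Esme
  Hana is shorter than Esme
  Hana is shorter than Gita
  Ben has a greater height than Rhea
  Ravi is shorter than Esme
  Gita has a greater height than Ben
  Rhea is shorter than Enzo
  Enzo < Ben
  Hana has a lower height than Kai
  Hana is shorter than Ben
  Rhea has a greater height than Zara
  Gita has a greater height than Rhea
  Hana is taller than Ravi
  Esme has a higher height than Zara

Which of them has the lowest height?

Chaining upward from Zara: directly above it, Rhea, Ravi, Esme; then Enzo, Hana, Kai, Ben, Gita.
That covers every other element, and nothing is given below Zara, so Zara is the lowest height.

Zara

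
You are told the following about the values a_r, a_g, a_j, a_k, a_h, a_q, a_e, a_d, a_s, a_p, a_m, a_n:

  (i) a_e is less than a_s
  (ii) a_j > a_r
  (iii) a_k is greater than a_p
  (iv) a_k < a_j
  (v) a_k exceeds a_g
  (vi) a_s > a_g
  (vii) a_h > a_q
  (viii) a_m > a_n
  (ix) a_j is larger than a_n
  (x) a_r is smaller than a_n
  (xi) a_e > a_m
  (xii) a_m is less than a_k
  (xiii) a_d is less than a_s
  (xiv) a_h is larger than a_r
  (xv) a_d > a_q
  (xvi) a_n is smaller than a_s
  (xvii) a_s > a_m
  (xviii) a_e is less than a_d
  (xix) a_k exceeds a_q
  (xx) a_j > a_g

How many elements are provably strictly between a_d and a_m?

1

The relations place a_m below a_d. An element lies strictly between them when it is forced above a_m and also forced below a_d.
Above a_m: {a_e, a_s, a_k, a_j}. Below a_d: {a_r, a_n, a_q, a_e}.
Intersection: {a_e} — 1.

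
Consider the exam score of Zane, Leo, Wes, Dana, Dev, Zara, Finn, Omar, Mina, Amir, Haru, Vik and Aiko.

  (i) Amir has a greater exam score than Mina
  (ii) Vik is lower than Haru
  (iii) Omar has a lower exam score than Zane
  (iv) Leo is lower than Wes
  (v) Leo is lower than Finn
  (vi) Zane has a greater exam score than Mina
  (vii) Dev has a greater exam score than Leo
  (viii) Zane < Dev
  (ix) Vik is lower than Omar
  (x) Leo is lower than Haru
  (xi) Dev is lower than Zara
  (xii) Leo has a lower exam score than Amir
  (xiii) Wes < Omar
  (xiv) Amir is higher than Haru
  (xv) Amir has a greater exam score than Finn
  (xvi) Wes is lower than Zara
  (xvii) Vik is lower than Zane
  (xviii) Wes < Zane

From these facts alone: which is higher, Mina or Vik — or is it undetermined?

Following every chain through Vik: above Vik we get Omar, Haru, Zane, Dev, Amir, Zara.
Mina is not reached, and no chain runs the other way from Mina to Vik.
So the given relations leave the order of Vik and Mina undetermined.

undetermined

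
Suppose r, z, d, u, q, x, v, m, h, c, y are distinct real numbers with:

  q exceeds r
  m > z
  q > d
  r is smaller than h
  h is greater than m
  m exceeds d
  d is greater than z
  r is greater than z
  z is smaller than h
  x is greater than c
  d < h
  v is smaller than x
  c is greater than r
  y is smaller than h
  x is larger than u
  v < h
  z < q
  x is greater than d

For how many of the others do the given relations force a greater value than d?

4

From d the given relations immediately reach x, m, q, h.
Nothing else is reachable above d; 4 in all.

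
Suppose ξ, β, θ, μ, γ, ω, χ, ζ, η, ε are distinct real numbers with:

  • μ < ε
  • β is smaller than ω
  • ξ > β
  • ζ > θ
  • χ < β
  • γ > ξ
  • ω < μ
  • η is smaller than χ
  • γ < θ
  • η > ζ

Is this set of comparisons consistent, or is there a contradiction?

inconsistent

Chaining the given relations yields ξ < γ < θ < ζ < η < χ < β, so ξ < β. But one relation states β < ξ. These cannot both hold.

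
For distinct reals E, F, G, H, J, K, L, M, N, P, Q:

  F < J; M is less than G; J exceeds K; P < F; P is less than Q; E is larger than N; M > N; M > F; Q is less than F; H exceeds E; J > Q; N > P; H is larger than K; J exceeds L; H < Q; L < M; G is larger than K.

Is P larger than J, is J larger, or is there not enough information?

P < N and N < E give P < E.
With E < H: P < N < E < H.
With H < Q: P < N < E < H < Q.
With Q < F: P < N < E < H < Q < F.
Then F < J extends the chain to J.
So J is larger.

J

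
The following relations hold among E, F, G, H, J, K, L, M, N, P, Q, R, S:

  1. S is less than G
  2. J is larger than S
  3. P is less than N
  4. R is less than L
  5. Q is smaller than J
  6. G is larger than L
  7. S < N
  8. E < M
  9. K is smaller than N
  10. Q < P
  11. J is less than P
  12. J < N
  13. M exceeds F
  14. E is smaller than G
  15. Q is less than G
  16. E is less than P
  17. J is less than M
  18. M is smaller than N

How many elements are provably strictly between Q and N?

3

The relations place Q below N. An element lies strictly between them when it is forced above Q and also forced below N.
Above Q: {J, P, G, M}. Below N: {F, E, S, J, P, K, M}.
Intersection: {J, P, M} — 3.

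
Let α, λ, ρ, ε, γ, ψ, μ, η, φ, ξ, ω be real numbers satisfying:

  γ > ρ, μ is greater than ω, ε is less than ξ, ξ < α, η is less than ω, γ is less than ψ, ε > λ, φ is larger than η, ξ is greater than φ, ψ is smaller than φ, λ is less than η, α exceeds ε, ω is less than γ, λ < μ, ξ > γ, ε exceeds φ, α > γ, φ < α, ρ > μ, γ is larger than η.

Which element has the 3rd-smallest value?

ω

Piecing the relations together gives one ordering: λ < η < ω < μ < ρ < γ < ψ < φ < ε < ξ < α.
Counting 3 from the smallest end gives ω.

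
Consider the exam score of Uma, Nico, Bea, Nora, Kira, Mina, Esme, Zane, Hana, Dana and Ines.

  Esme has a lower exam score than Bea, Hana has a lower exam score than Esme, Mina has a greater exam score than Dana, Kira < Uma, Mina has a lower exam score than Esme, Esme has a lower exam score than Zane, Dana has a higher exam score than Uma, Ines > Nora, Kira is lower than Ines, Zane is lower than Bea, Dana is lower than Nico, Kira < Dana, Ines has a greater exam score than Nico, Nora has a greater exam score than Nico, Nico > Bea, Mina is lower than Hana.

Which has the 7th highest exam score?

The consecutive relations fix a unique order: Kira < Uma < Dana < Mina < Hana < Esme < Zane < Bea < Nico < Nora < Ines.
Counting 7 from the largest end gives Hana.

Hana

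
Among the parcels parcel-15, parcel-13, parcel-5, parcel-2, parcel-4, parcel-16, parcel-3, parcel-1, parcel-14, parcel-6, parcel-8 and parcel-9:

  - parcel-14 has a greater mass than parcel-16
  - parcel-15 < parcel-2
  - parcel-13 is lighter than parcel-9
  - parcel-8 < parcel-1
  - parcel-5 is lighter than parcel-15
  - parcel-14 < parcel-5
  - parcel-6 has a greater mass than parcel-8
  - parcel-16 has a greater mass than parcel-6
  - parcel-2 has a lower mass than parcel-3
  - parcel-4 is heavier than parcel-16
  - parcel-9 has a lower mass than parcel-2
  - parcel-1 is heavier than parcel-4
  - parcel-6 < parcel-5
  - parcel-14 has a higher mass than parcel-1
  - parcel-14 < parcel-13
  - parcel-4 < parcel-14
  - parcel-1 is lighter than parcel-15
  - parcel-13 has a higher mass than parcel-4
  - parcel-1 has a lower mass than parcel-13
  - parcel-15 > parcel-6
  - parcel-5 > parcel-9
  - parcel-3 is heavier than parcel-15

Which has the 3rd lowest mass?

parcel-16

Chaining the given pairs: parcel-8 < parcel-6 < parcel-16 < parcel-4 < parcel-1 < parcel-14 < parcel-13 < parcel-9 < parcel-5 < parcel-15 < parcel-2 < parcel-3.
The 3rd smallest is parcel-16.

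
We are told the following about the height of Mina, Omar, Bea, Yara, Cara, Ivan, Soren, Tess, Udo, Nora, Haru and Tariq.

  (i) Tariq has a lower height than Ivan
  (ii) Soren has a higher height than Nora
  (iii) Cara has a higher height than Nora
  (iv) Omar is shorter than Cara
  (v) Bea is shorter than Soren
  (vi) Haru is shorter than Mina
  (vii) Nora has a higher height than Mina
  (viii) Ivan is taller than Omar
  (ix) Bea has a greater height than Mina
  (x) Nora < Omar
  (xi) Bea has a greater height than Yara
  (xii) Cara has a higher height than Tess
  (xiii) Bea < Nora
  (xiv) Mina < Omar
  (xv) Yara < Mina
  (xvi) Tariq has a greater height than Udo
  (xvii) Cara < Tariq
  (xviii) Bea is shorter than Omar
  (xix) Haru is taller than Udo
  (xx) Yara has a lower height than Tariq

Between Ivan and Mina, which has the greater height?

Ivan

Mina < Bea and Bea < Nora give Mina < Nora.
With Nora < Omar: Mina < Bea < Nora < Omar.
Then Omar < Cara extends the chain to Cara.
With Cara < Tariq: Mina < Bea < Nora < Omar < Cara < Tariq.
With Tariq < Ivan: Mina < Bea < Nora < Omar < Cara < Tariq < Ivan.
So Mina < Ivan; Ivan is the taller of the two.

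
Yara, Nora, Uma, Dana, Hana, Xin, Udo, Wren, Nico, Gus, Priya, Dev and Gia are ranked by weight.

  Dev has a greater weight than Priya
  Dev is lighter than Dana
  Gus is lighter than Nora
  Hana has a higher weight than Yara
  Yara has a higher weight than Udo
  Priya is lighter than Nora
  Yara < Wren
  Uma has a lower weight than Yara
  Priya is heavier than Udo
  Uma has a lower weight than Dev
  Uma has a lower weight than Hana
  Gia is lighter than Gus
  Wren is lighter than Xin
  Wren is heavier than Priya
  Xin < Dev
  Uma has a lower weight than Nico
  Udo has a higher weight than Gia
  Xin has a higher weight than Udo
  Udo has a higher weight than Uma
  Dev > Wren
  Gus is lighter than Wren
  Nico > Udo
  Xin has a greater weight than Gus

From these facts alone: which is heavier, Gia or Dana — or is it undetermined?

Dana

Gia < Udo and Udo < Priya give Gia < Priya.
Then Priya < Dev extends the chain to Dev.
With Dev < Dana: Gia < Udo < Priya < Dev < Dana.
So Dana is heavier.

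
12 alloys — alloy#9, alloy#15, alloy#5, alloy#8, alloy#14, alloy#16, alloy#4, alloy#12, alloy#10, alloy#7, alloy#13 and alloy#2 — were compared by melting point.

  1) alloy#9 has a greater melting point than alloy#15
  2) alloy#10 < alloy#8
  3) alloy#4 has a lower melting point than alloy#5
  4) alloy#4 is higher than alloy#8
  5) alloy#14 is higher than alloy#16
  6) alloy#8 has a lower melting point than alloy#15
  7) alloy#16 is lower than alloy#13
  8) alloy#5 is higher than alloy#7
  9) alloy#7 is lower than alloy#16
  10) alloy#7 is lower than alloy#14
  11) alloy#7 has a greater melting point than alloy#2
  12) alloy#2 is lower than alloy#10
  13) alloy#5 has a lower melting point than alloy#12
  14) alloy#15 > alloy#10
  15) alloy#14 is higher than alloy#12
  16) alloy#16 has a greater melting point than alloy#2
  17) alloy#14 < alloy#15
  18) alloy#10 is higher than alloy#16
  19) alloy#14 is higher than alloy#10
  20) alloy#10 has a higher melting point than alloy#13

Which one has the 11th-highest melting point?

The consecutive relations fix a unique order: alloy#2 < alloy#7 < alloy#16 < alloy#13 < alloy#10 < alloy#8 < alloy#4 < alloy#5 < alloy#12 < alloy#14 < alloy#15 < alloy#9.
The 11th largest is alloy#7.

alloy#7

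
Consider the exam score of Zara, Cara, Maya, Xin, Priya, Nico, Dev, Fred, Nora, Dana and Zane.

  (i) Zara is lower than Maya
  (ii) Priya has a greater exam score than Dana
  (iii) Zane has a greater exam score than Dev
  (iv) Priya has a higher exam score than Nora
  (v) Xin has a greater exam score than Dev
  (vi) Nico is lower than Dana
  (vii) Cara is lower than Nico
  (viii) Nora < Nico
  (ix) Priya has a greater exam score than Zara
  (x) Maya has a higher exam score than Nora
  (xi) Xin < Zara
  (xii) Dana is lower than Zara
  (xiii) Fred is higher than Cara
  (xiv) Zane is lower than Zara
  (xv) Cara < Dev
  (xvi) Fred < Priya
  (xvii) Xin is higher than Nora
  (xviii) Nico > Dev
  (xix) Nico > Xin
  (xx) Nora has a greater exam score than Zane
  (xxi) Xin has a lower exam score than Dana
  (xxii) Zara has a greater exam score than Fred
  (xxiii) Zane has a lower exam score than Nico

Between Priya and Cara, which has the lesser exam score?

Link the given pairs in sequence: Cara < Dev; Dev < Zane; Zane < Nora; Nora < Xin; Xin < Nico; Nico < Dana; Dana < Priya.
Chaining these gives Cara < Dev < Zane < Nora < Xin < Nico < Dana < Priya.
So Cara < Priya; Cara is the lower of the two.

Cara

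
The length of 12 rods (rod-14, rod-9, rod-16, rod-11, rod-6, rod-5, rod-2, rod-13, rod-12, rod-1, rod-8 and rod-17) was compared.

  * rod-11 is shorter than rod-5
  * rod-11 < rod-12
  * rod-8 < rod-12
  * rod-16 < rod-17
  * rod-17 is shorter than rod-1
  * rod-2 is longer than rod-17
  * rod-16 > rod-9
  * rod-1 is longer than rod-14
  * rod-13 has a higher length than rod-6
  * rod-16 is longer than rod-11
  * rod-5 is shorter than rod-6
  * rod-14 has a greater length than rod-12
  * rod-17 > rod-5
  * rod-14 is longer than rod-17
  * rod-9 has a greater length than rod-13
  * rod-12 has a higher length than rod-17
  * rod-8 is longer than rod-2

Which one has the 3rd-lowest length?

rod-6

Piecing the relations together gives one ordering: rod-11 < rod-5 < rod-6 < rod-13 < rod-9 < rod-16 < rod-17 < rod-2 < rod-8 < rod-12 < rod-14 < rod-1.
Counting 3 from the smallest end gives rod-6.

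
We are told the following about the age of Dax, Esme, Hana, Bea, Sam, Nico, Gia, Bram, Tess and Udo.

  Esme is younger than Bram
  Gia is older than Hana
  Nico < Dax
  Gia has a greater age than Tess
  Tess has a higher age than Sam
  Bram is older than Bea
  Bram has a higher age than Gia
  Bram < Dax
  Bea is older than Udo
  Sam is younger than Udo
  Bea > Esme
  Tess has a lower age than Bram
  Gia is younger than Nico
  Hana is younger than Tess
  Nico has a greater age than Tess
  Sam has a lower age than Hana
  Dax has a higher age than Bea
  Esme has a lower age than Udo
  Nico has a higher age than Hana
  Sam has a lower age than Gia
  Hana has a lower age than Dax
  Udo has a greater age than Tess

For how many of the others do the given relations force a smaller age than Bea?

Directly below Bea: Esme, Udo.
One step further: Sam, Tess (4 so far).
One step further: Hana (5 so far).
Nothing else is reachable below Bea; 5 in all.

5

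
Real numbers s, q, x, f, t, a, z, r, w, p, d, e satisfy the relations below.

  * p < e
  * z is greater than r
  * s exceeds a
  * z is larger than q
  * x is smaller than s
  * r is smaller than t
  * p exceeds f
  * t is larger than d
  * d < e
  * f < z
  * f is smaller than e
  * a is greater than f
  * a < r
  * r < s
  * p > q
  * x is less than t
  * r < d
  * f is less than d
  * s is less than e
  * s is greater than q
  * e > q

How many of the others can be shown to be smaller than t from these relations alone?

5

From t the given relations immediately reach x, r, d.
From those, f, a — 5 in total.
No other element is forced below t by the given relations, so the count is 5.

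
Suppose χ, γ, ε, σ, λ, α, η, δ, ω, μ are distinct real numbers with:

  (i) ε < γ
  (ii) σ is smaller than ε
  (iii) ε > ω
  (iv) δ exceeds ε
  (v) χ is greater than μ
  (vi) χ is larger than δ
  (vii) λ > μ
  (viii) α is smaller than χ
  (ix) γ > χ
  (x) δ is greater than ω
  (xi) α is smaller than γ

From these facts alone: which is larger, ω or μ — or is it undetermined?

undetermined

Following every chain through ω: above ω we get ε, δ, χ, γ.
μ is not reached, and no chain runs the other way from μ to ω.
So the given relations leave the order of ω and μ undetermined.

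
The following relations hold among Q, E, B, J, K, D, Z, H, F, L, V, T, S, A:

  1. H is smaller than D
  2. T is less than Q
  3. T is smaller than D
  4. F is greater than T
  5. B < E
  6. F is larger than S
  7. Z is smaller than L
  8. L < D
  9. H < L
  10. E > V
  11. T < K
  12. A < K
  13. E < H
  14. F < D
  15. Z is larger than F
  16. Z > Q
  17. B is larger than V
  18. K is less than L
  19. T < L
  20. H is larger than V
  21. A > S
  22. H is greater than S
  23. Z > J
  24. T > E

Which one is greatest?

D

V is not greatest since V < B; J is not greatest since J < Z; B is not greatest since B < E; E is not greatest since E < H; S is not greatest since S < H; T is not greatest since T < K; A is not greatest since A < K; K is not greatest since K < L; F is not greatest since F < Z; H is not greatest since H < D; Q is not greatest since Q < Z; Z is not greatest since Z < L; L is not greatest since L < D.
Only D has nothing above it, so D is the greatest.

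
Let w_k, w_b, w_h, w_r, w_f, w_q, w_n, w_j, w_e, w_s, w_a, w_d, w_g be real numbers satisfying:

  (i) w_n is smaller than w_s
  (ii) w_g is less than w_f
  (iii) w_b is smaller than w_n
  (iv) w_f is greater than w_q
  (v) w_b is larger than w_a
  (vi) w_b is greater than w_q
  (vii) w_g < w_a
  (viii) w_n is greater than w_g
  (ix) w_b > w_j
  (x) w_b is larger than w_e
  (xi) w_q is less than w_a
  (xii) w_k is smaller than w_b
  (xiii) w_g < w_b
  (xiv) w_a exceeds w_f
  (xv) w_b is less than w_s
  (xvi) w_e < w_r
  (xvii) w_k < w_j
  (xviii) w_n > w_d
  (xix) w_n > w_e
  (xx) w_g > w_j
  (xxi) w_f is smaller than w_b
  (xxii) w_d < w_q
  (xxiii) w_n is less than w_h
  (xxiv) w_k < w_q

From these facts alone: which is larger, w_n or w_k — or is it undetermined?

Chaining the given relations: w_k < w_j < w_g < w_f < w_a < w_b < w_n.
So w_n is larger.

w_n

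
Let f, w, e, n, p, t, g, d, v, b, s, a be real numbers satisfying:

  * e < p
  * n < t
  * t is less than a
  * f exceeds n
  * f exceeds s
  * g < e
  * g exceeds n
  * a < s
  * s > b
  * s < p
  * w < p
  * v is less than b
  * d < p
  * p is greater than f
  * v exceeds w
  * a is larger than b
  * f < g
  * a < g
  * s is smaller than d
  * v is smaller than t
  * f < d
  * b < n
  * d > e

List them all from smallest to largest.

w < v < b < n < t < a < s < f < g < e < d < p

Each adjacent pair is fixed by a given relation: w < v; v < b; b < n; n < t; t < a; a < s; s < f; f < g; g < e; e < d; d < p. Chaining them end to end gives the full order.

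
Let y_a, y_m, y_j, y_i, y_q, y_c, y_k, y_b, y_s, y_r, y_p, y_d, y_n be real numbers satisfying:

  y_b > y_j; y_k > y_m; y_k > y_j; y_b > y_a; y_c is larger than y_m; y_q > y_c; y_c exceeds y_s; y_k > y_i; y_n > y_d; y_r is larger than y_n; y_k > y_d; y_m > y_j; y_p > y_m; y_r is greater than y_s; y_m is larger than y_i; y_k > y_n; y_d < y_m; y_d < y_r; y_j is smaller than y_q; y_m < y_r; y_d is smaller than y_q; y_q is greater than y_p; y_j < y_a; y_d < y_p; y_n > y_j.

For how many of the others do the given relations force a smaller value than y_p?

4

The elements the relations force below y_p are y_j, y_i, y_d, y_m — no chain reaches any other.
That is 4.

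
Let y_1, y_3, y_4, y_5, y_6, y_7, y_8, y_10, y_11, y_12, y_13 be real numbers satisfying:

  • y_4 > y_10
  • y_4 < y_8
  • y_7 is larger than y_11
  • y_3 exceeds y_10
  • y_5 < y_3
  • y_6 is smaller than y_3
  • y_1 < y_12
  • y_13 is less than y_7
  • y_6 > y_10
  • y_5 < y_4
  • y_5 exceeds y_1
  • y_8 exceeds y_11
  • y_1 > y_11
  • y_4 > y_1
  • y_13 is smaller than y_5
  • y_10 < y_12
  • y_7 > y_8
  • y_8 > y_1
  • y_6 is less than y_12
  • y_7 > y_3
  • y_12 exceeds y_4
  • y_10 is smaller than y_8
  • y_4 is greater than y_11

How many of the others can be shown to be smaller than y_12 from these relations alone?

7

Directly below y_12: y_10, y_1, y_6, y_4.
One step further: y_11, y_5 (6 so far).
One step further: y_13 (7 so far).
No other element is forced below y_12 by the given relations, so the count is 7.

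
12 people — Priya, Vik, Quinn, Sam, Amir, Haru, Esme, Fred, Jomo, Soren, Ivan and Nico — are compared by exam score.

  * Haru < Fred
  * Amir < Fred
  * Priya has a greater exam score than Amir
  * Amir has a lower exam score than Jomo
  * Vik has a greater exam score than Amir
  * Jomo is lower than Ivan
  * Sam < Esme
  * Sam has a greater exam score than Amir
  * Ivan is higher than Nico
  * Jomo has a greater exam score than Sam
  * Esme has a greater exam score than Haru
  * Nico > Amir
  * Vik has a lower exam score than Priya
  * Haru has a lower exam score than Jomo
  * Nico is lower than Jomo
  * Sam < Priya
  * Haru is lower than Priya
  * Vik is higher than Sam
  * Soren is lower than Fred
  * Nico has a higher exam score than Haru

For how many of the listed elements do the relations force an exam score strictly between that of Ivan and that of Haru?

2

The relations place Haru below Ivan. An element lies strictly between them when it is forced above Haru and also forced below Ivan.
Above Haru: {Nico, Fred, Jomo, Esme, Priya}. Below Ivan: {Amir, Nico, Sam, Jomo}.
Intersection: {Nico, Jomo} — 2.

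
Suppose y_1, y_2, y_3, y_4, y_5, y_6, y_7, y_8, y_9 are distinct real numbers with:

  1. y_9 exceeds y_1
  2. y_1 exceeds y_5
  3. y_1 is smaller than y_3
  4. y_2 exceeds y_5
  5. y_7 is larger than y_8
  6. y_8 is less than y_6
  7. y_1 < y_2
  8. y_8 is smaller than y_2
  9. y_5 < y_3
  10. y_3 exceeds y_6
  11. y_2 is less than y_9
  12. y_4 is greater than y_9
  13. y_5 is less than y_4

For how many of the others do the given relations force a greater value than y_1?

The elements the relations force above y_1 are y_2, y_9, y_4, y_3 — no chain reaches any other.
That is 4.

4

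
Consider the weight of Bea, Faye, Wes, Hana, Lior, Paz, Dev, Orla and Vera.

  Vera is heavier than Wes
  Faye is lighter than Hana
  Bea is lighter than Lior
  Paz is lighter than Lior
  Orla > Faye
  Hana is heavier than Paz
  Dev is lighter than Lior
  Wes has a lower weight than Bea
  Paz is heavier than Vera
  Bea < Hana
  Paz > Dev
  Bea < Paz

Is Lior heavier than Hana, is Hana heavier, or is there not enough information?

undetermined

Following every chain through Hana: below Hana we get Faye, Wes, Vera, Bea, Dev, Paz.
Lior is not reached, and no chain runs the other way from Lior to Hana.
So the given relations leave the order of Hana and Lior undetermined.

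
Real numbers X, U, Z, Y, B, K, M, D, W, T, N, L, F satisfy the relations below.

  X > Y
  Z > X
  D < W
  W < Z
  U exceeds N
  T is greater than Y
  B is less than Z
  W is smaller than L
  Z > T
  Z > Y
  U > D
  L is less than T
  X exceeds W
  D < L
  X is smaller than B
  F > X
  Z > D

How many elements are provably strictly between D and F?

The relations place D below F. An element lies strictly between them when it is forced above D and also forced below F.
Above D: {W, L, X, T, U, B, Z}. Below F: {W, Y, X}.
Intersection: {W, X} — 2.

2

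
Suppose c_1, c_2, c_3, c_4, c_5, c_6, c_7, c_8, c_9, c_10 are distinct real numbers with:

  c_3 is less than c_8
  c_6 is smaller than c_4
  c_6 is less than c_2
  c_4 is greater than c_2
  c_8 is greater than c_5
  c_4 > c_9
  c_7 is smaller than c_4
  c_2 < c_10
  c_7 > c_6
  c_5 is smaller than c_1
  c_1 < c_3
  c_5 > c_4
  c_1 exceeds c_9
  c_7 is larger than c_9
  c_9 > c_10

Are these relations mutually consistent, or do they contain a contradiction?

The single ordering c_6 < c_2 < c_10 < c_9 < c_7 < c_4 < c_5 < c_1 < c_3 < c_8 satisfies every listed relation, so no contradiction arises.

consistent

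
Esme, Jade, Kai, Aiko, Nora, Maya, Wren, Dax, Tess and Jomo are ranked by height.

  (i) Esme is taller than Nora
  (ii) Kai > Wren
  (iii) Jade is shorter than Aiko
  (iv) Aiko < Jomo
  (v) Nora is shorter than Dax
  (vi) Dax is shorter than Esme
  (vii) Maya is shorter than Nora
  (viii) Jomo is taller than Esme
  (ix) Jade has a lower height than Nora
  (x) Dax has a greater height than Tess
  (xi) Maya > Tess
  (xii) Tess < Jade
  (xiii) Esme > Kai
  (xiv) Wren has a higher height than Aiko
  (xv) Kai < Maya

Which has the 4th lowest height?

The consecutive relations fix a unique order: Tess < Jade < Aiko < Wren < Kai < Maya < Nora < Dax < Esme < Jomo.
The 4th smallest is Wren.

Wren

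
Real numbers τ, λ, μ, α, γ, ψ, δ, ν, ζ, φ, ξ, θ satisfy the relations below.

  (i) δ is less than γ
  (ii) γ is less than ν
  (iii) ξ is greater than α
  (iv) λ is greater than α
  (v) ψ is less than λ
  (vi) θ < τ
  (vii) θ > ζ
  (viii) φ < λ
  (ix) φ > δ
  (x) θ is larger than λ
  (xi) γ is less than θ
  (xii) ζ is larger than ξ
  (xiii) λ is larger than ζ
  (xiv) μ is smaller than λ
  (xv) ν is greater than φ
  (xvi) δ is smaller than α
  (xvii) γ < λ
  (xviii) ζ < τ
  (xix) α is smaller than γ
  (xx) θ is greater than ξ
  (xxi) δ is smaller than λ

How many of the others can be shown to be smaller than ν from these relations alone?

From ν the given relations immediately reach γ, φ.
From those, δ, α — 4 in total.
Nothing else is reachable below ν; 4 in all.

4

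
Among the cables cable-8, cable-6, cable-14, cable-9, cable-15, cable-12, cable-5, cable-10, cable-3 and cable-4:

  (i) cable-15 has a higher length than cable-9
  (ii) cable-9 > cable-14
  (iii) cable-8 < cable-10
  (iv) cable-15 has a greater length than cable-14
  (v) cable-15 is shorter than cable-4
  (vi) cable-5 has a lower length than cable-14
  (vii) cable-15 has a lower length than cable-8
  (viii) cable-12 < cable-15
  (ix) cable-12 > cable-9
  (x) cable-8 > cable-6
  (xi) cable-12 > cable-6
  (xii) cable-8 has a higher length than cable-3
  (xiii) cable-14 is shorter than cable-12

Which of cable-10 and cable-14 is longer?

cable-14 < cable-9 < cable-12 < cable-15 < cable-8 < cable-10, by transitivity through cable-9, cable-12, cable-15, cable-8.
So cable-14 < cable-10; cable-10 is the longer of the two.

cable-10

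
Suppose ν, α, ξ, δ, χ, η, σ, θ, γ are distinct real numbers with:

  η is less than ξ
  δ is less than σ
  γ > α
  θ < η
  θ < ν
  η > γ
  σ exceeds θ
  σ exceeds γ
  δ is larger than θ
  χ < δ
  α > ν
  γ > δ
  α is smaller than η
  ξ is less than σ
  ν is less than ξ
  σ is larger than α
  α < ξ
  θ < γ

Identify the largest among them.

Chaining downward from σ: directly below it, θ, δ, α, γ, ξ; then χ, ν, η.
That covers every other element, and nothing is given above σ, so σ is the largest.

σ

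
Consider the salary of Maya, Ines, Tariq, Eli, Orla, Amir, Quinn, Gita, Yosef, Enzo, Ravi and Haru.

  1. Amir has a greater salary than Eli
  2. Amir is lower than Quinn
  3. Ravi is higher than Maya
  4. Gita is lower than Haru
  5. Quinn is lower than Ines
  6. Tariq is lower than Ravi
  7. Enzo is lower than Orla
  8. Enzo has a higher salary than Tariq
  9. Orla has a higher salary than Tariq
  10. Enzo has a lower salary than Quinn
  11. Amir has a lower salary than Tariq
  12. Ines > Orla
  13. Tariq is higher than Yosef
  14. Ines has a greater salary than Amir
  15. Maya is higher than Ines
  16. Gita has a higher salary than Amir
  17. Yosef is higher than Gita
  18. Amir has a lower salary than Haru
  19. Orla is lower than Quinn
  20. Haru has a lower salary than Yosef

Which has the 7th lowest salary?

The consecutive relations fix a unique order: Eli < Amir < Gita < Haru < Yosef < Tariq < Enzo < Orla < Quinn < Ines < Maya < Ravi.
The 7th smallest is Enzo.

Enzo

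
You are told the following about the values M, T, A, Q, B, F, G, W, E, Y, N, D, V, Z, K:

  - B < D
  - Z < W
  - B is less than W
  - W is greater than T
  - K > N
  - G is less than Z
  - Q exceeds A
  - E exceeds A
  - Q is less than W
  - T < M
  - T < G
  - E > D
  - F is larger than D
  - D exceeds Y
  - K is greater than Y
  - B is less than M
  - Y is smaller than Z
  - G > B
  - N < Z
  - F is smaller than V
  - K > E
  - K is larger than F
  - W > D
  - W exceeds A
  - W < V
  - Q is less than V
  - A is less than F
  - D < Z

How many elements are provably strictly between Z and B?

The relations place B below Z. An element lies strictly between them when it is forced above B and also forced below Z.
Above B: {M, G, D, F, W, V, E, K}. Below Z: {Y, T, G, D, N}.
Intersection: {G, D} — 2.

2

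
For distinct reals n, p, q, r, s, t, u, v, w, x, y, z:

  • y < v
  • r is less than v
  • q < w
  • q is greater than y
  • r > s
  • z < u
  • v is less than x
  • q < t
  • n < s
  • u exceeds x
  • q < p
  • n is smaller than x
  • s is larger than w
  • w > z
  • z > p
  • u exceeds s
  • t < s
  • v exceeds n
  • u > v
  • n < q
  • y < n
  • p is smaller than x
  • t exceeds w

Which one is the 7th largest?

Piecing the relations together gives one ordering: y < n < q < p < z < w < t < s < r < v < x < u.
The 7th largest is w.

w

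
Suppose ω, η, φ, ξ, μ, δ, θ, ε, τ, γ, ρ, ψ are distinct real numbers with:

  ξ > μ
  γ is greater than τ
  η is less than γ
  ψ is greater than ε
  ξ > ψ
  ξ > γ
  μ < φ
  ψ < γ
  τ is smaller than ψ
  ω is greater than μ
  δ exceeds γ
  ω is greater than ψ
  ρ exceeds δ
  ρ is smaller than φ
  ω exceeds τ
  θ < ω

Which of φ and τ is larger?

τ < ψ and ψ < γ give τ < γ.
With γ < δ: τ < ψ < γ < δ.
Then δ < ρ extends the chain to ρ.
Then ρ < φ extends the chain to φ.
So τ < φ; φ is the larger of the two.

φ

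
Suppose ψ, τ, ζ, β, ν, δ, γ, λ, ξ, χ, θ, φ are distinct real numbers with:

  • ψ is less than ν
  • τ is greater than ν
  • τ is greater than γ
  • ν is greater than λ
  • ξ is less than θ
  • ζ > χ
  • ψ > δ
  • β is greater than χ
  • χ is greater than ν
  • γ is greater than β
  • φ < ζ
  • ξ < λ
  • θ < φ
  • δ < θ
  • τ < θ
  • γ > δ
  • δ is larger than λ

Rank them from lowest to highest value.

ξ < λ < δ < ψ < ν < χ < β < γ < τ < θ < φ < ζ

The consecutive links are each given: ξ < λ; λ < δ; δ < ψ; ψ < ν; ν < χ; χ < β; β < γ; γ < τ; τ < θ; θ < φ; φ < ζ.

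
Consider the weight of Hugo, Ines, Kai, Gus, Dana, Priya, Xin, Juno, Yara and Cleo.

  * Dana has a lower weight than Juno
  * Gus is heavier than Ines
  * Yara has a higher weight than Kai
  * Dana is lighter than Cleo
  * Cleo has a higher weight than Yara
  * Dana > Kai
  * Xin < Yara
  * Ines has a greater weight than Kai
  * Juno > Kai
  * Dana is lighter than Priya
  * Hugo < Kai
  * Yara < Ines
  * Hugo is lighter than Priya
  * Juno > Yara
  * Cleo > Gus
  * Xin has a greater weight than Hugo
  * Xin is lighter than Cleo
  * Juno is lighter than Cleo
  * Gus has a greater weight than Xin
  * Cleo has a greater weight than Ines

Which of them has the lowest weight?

Kai is not least since Hugo < Kai; Dana is not least since Kai < Dana; Xin is not least since Hugo < Xin; Yara is not least since Xin < Yara; Juno is not least since Dana < Juno; Ines is not least since Yara < Ines; Gus is not least since Xin < Gus; Cleo is not least since Dana < Cleo; Priya is not least since Hugo < Priya.
Only Hugo has nothing below it, so Hugo is the lowest weight.

Hugo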